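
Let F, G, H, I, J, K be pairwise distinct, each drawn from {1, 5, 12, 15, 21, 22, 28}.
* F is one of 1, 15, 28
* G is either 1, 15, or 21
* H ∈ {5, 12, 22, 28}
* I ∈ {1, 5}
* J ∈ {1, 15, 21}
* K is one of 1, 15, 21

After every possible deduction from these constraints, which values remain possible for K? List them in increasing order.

1, 15, 21

G, J, K share exactly the 3 values {1, 15, 21}; by pigeonhole those values go to them, so strike 1, 15, 21 from F, I.
That leaves F = 28. Remove 28 from H.
That leaves I = 5. So H can't be 5.
No further eliminations apply; K can still be any of 1, 15, 21.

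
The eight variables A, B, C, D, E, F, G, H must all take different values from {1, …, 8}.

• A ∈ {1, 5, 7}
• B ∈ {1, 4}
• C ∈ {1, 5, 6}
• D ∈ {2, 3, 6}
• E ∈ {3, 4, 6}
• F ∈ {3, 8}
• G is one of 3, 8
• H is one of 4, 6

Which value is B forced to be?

1

The 8 variables draw from only 8 values {1, 2, 3, 4, 5, 6, 7, 8}, so each is used; only D can be 2, hence D = 2.
The 7 still-open variables together cover exactly {1, 3, 4, 5, 6, 7, 8} — 7 values for 7 variables — and 7 appears only in A's list, so A = 7.
Among the 6 still-open variables, 5 fits only C (and all 6 values in {1, 3, 4, 5, 6, 8} must be used), so C = 5.
The 5 still-open variables draw from only 5 values {1, 3, 4, 6, 8}, so each is used; only B can be 1, hence B = 1.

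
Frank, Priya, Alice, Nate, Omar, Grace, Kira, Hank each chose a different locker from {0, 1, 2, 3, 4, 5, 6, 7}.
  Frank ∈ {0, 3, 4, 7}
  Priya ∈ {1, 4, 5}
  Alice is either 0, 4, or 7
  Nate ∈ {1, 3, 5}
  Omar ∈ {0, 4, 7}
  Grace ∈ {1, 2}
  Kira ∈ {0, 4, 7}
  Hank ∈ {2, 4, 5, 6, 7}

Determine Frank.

Among the 8 variables, 6 fits only Hank (and all 8 values in {0, 1, 2, 3, 4, 5, 6, 7} must be used), so Hank = 6.
The 7 still-open variables together cover exactly {0, 1, 2, 3, 4, 5, 7} — 7 values for 7 variables — and 2 appears only in Grace's list, so Grace = 2.
Alice, Omar, Kira share exactly the 3 values {0, 4, 7}; by pigeonhole those values go to them, so strike 0, 4, 7 from Frank, Priya.
So Frank = 3.

3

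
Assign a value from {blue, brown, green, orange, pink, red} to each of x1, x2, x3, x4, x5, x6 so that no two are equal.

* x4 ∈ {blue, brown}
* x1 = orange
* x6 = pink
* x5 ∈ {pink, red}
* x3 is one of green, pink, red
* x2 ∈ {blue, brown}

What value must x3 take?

x1 must be orange (only option left).
x6 has just one choice, so x6 = pink. Remove pink from x3, x5.
x5 must be red (only option left). So x3 can't be red.
So x3 = green.

green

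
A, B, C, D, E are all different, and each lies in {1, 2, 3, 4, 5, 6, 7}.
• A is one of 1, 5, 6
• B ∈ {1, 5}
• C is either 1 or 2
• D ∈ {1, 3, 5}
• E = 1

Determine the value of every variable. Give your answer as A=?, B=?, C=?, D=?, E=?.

A=6, B=5, C=2, D=3, E=1

E has just one choice, so E = 1. Remove 1 from A, B, C, D.
That leaves B = 5. Remove 5 from A, D.
C has just one choice, so C = 2.
D has just one choice, so D = 3.
That leaves A = 6.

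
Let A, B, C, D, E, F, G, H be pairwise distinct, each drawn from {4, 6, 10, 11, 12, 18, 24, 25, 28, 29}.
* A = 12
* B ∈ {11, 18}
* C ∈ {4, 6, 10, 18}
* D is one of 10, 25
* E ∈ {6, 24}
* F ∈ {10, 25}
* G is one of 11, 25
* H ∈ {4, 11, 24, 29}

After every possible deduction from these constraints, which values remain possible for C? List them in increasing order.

A's domain is down to {12}, so A = 12.
D and F share exactly the 2 values {10, 25}; by pigeonhole those values go to them, so strike 10, 25 from C, G.
G has just one choice, so G = 11. Strike 11 from B, H.
B must be 18 (only option left). Strike 18 from C.
No further eliminations apply; C can still be any of 4, 6.

4, 6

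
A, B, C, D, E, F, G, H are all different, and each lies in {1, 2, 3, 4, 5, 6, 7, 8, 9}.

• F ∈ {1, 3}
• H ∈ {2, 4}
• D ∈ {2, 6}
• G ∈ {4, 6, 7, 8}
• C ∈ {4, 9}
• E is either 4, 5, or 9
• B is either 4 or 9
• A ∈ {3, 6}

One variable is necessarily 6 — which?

D

B and C between them cover only {4, 9} — a naked pair. Remove those values from E, G, H.
E must be 5 (only option left).
H must be 2 (only option left). So D can't be 2.
So 6 goes to D.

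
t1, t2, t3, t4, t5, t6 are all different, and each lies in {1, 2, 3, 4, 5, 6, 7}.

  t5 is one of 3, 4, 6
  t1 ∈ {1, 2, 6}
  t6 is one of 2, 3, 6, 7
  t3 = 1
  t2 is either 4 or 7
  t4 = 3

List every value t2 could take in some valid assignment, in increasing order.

t3's domain is down to {1}, so t3 = 1. So t1 can't be 1.
t4 must be 3 (only option left). Remove 3 from t5, t6.
No further eliminations apply; t2 can still be any of 4, 7.

4, 7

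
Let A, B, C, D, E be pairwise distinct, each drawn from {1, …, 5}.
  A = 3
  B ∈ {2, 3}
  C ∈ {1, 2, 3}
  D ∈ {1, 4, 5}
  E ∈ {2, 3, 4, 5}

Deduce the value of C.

1

A must be 3 (only option left). Remove 3 from B, C, E.
B's domain is down to {2}, so B = 2. Eliminate 2 elsewhere: C, E.
So C = 1.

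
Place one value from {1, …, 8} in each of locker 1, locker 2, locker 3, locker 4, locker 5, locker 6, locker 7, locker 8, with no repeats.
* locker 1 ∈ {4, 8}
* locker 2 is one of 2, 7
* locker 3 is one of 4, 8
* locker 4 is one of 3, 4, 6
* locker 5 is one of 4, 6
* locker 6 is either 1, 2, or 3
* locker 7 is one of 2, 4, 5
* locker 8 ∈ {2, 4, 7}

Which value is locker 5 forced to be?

The 8 variables draw from only 8 values {1, 2, 3, 4, 5, 6, 7, 8}, so each is used; only locker 6 can be 1, hence locker 6 = 1.
The 7 still-open variables draw from only 7 values {2, 3, 4, 5, 6, 7, 8}, so each is used; only locker 4 can be 3, hence locker 4 = 3.
The 6 still-open variables draw from only 6 values {2, 4, 5, 6, 7, 8}, so each is used; only locker 7 can be 5, hence locker 7 = 5.
Among the 5 still-open variables, 6 fits only locker 5 (and all 5 values in {2, 4, 6, 7, 8} must be used), so locker 5 = 6.

6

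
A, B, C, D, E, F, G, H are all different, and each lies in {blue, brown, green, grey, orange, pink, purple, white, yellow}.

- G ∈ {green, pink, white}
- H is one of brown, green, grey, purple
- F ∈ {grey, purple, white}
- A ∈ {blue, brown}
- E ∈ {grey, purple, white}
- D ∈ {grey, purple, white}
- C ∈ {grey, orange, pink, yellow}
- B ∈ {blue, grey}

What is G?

pink

D, E, F between them cover only {grey, purple, white} — a naked triple. Remove those values from B, C, G, H.
B must be blue (only option left). Strike blue from A.
A must be brown (only option left). Strike brown from H.
That leaves H = green. So G can't be green.
So G = pink.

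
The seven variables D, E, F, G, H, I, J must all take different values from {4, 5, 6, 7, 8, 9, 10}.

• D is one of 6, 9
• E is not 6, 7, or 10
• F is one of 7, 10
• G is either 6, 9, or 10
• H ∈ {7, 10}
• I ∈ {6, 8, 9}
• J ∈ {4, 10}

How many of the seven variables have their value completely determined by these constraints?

The 7 variables together cover exactly {4, 5, 6, 7, 8, 9, 10} — 7 values for 7 variables — and 5 appears only in E's list, so E = 5.
Among the 6 still-open variables, 4 fits only J (and all 6 values in {4, 6, 7, 8, 9, 10} must be used), so J = 4.
The 5 still-open variables draw from only 5 values {6, 7, 8, 9, 10}, so each is used; only I can be 8, hence I = 8.
F and H between them cover only {7, 10} — a naked pair. Remove those values from G.
Determined: E=5, I=8, J=4. The other variables each still have more than one consistent value. That makes 3.

3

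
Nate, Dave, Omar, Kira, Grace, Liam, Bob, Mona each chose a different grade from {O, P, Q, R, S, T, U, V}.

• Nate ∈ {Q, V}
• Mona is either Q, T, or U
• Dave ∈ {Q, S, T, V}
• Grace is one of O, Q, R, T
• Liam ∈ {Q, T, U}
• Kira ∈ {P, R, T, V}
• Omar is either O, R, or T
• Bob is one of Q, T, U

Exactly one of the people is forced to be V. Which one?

Nate

The 8 variables together cover exactly {O, P, Q, R, S, T, U, V} — 8 values for 8 variables — and P appears only in Kira's list, so Kira = P.
The 7 still-open variables together cover exactly {O, Q, R, S, T, U, V} — 7 values for 7 variables — and S appears only in Dave's list, so Dave = S.
Among the 6 still-open variables, V fits only Nate (and all 6 values in {O, Q, R, T, U, V} must be used), so Nate = V.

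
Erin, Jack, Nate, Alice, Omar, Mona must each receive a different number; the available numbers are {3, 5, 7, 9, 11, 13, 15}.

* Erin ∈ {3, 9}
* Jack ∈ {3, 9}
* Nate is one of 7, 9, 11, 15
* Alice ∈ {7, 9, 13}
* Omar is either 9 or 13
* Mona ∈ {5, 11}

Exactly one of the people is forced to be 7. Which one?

Alice

The 2 variables Erin and Jack are confined to {3, 9}, which locks those values in; drop them from Nate, Alice, Omar.
Omar's domain is down to {13}, so Omar = 13. Eliminate 13 elsewhere: Alice.
So 7 goes to Alice.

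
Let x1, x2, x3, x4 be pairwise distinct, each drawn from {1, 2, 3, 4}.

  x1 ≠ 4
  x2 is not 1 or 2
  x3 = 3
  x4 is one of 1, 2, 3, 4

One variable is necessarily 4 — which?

x3 has just one choice, so x3 = 3. Eliminate 3 elsewhere: x1, x2, x4.

x2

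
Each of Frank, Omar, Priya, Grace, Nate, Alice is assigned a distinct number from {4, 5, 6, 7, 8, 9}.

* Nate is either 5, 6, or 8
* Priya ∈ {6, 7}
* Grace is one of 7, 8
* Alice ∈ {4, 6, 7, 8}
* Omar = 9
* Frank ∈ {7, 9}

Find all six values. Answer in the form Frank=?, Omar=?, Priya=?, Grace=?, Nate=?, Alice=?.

Frank=7, Omar=9, Priya=6, Grace=8, Nate=5, Alice=4

Omar must be 9 (only option left). Remove 9 from Frank.
That leaves Frank = 7. So Priya, Grace, Alice can't be 7.
Priya has just one choice, so Priya = 6. Remove 6 from Nate, Alice.
Grace must be 8 (only option left). So Nate, Alice can't be 8.
Nate must be 5 (only option left).
Alice must be 4 (only option left).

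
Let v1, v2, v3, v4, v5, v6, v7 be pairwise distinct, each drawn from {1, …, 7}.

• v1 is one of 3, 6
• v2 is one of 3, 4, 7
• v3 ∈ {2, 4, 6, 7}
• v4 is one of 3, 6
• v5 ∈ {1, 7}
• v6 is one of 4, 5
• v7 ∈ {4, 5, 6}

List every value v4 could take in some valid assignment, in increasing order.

3, 6

Among the 7 variables, 1 fits only v5 (and all 7 values in {1, 2, 3, 4, 5, 6, 7} must be used), so v5 = 1.
The 6 still-open variables draw from only 6 values {2, 3, 4, 5, 6, 7}, so each is used; only v3 can be 2, hence v3 = 2.
Among the 5 still-open variables, 7 fits only v2 (and all 5 values in {3, 4, 5, 6, 7} must be used), so v2 = 7.
v1 and v4 between them cover only {3, 6} — a naked pair. Remove those values from v7.
No further eliminations apply; v4 can still be any of 3, 6.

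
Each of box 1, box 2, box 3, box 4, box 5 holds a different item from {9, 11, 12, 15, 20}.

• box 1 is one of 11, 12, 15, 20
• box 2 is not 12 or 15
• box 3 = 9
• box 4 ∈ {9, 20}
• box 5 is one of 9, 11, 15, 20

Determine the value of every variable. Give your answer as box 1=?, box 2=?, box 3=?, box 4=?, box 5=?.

box 3 has just one choice, so box 3 = 9. Strike 9 from box 2, box 4, box 5.
box 4's domain is down to {20}, so box 4 = 20. Eliminate 20 elsewhere: box 1, box 2, box 5.
box 2's domain is down to {11}, so box 2 = 11. Eliminate 11 elsewhere: box 1, box 5.
box 5's domain is down to {15}, so box 5 = 15. So box 1 can't be 15.
box 1's domain is down to {12}, so box 1 = 12.

box 1=12, box 2=11, box 3=9, box 4=20, box 5=15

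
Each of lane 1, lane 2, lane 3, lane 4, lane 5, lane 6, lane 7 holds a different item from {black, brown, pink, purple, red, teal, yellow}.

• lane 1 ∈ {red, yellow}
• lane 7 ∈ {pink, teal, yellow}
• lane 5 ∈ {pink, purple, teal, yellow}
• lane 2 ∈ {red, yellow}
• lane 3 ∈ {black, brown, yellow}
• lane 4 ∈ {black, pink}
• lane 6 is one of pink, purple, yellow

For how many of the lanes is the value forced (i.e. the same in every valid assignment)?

The 7 variables together cover exactly {black, brown, pink, purple, red, teal, yellow} — 7 values for 7 variables — and brown appears only in lane 3's list, so lane 3 = brown.
The 6 still-open variables together cover exactly {black, pink, purple, red, teal, yellow} — 6 values for 6 variables — and black appears only in lane 4's list, so lane 4 = black.
The 2 variables lane 1 and lane 2 are confined to {red, yellow}, which locks those values in; drop them from lane 5, lane 6, lane 7.
Determined: lane 3=brown, lane 4=black. The other lanes each still have more than one consistent value. That makes 2.

2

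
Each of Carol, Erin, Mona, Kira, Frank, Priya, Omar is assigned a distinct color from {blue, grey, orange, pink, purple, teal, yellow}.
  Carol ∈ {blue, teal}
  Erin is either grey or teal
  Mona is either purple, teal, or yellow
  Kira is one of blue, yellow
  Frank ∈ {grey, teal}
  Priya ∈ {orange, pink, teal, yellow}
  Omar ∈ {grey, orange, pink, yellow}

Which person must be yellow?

Kira

Among the 7 variables, purple fits only Mona (and all 7 values in {blue, grey, orange, pink, purple, teal, yellow} must be used), so Mona = purple.
The 2 variables Erin and Frank are confined to {grey, teal}, which locks those values in; drop them from Carol, Priya, Omar.
Carol must be blue (only option left). So Kira can't be blue.
So yellow goes to Kira.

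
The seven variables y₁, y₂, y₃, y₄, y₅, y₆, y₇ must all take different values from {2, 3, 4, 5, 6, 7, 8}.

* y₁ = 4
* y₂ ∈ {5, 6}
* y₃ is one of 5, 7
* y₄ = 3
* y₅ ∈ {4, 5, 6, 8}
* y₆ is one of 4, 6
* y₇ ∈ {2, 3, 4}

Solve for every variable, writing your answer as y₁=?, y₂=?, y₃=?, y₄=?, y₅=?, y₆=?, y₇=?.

y₁=4, y₂=5, y₃=7, y₄=3, y₅=8, y₆=6, y₇=2

y₁'s domain is down to {4}, so y₁ = 4. Strike 4 from y₅, y₆, y₇.
y₄'s domain is down to {3}, so y₄ = 3. So y₇ can't be 3.
That leaves y₆ = 6. Remove 6 from y₂, y₅.
y₇ must be 2 (only option left).
y₂ has just one choice, so y₂ = 5. Remove 5 from y₃, y₅.
y₃ has just one choice, so y₃ = 7.
That leaves y₅ = 8.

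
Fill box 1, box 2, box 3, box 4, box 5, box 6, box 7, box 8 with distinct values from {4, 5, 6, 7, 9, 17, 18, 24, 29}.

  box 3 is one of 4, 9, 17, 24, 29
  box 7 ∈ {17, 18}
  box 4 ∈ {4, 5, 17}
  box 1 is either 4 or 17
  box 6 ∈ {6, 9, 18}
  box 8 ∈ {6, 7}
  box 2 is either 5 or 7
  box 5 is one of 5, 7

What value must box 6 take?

box 2 and box 5 share exactly the 2 values {5, 7}; by pigeonhole those values go to them, so strike 5, 7 from box 4, box 8.
box 8 must be 6 (only option left). So box 6 can't be 6.
The 2 variables box 1 and box 4 are confined to {4, 17}, which locks those values in; drop them from box 3, box 7.
box 7 must be 18 (only option left). Strike 18 from box 6.
So box 6 = 9.

9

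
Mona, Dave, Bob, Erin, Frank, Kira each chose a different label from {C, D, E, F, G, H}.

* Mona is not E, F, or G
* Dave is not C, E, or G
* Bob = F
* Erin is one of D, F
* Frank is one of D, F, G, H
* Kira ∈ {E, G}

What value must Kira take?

E

Bob's domain is down to {F}, so Bob = F. Eliminate F elsewhere: Dave, Erin, Frank.
Erin has just one choice, so Erin = D. So Mona, Dave, Frank can't be D.
Dave has just one choice, so Dave = H. Eliminate H elsewhere: Mona, Frank.
Frank must be G (only option left). Eliminate G elsewhere: Kira.
So Kira = E.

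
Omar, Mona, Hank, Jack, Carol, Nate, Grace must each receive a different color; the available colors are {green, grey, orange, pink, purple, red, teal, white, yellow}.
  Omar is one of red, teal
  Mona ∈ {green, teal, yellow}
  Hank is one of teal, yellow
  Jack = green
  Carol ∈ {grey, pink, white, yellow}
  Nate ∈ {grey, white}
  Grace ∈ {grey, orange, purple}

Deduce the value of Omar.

red

Jack must be green (only option left). Remove green from Mona.
Mona and Hank between them cover only {teal, yellow} — a naked pair. Remove those values from Omar, Carol.
So Omar = red.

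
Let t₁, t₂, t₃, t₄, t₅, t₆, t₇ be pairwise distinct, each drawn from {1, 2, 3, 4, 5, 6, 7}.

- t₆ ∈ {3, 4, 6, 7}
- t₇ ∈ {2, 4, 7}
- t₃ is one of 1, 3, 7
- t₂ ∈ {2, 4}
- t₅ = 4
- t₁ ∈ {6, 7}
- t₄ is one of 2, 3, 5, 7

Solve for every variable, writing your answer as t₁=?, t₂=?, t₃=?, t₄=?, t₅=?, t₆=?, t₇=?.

t₁=6, t₂=2, t₃=1, t₄=5, t₅=4, t₆=3, t₇=7

t₅ must be 4 (only option left). Eliminate 4 elsewhere: t₂, t₆, t₇.
t₂ must be 2 (only option left). Eliminate 2 elsewhere: t₄, t₇.
t₇ must be 7 (only option left). Strike 7 from t₁, t₃, t₄, t₆.
t₁'s domain is down to {6}, so t₁ = 6. So t₆ can't be 6.
t₆'s domain is down to {3}, so t₆ = 3. Remove 3 from t₃, t₄.
t₃ must be 1 (only option left).
t₄ has just one choice, so t₄ = 5.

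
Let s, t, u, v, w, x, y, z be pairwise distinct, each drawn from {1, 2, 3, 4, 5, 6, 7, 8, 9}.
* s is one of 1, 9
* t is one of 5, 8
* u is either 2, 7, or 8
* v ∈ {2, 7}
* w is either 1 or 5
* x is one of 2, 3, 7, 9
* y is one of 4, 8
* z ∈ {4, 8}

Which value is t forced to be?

5

The 8 variables together cover exactly {1, 2, 3, 4, 5, 7, 8, 9} — 8 values for 8 variables — and 3 appears only in x's list, so x = 3.
The 7 still-open variables draw from only 7 values {1, 2, 4, 5, 7, 8, 9}, so each is used; only s can be 9, hence s = 9.
The 6 still-open variables draw from only 6 values {1, 2, 4, 5, 7, 8}, so each is used; only w can be 1, hence w = 1.
Among the 5 still-open variables, 5 fits only t (and all 5 values in {2, 4, 5, 7, 8} must be used), so t = 5.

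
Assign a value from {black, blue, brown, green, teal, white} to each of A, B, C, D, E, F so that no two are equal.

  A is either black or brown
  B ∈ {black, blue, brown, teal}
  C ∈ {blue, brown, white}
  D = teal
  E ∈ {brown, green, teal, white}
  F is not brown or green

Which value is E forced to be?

D's domain is down to {teal}, so D = teal. Strike teal from B, E, F.
The 5 still-open variables together cover exactly {black, blue, brown, green, white} — 5 values for 5 variables — and green appears only in E's list, so E = green.

green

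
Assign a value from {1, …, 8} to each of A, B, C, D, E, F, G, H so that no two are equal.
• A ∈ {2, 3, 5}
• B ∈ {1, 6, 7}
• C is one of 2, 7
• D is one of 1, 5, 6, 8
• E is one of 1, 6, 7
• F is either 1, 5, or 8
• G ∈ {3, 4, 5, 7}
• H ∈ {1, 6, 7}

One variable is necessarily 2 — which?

C

Among the 8 variables, 4 fits only G (and all 8 values in {1, 2, 3, 4, 5, 6, 7, 8} must be used), so G = 4.
The 7 still-open variables together cover exactly {1, 2, 3, 5, 6, 7, 8} — 7 values for 7 variables — and 3 appears only in A's list, so A = 3.
Among the 6 still-open variables, 2 fits only C (and all 6 values in {1, 2, 5, 6, 7, 8} must be used), so C = 2.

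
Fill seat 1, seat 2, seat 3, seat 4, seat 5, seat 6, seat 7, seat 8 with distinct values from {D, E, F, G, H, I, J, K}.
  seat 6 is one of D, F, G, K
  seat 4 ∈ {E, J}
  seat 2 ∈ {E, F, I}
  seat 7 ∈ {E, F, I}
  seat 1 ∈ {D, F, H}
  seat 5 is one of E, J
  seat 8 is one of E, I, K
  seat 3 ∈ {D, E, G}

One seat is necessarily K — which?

seat 8

The 8 variables together cover exactly {D, E, F, G, H, I, J, K} — 8 values for 8 variables — and H appears only in seat 1's list, so seat 1 = H.
seat 4 and seat 5 share exactly the 2 values {E, J}; by pigeonhole those values go to them, so strike E, J from seat 2, seat 3, seat 7, seat 8.
seat 2 and seat 7 share exactly the 2 values {F, I}; by pigeonhole those values go to them, so strike F, I from seat 6, seat 8.
So K goes to seat 8.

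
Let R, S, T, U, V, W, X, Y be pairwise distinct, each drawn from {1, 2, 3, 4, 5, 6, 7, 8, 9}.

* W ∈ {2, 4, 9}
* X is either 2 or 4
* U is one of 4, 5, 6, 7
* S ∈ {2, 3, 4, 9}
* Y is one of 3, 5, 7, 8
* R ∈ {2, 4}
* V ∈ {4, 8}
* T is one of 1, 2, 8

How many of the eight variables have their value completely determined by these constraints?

R and X share exactly the 2 values {2, 4}; by pigeonhole those values go to them, so strike 2, 4 from S, T, U, V, W.
That leaves V = 8. Strike 8 from T, Y.
W must be 9 (only option left). So S can't be 9.
S must be 3 (only option left). So Y can't be 3.
T's domain is down to {1}, so T = 1.
Determined: S=3, T=1, V=8, W=9. The other variables each still have more than one consistent value. That makes 4.

4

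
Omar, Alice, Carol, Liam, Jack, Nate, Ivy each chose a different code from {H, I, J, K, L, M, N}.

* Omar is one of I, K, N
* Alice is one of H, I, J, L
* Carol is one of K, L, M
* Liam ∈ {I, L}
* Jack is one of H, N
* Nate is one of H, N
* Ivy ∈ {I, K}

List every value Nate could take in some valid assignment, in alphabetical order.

The 7 variables together cover exactly {H, I, J, K, L, M, N} — 7 values for 7 variables — and J appears only in Alice's list, so Alice = J.
The 6 still-open variables draw from only 6 values {H, I, K, L, M, N}, so each is used; only Carol can be M, hence Carol = M.
Among the 5 still-open variables, L fits only Liam (and all 5 values in {H, I, K, L, N} must be used), so Liam = L.
Jack and Nate between them cover only {H, N} — a naked pair. Remove those values from Omar.
No further eliminations apply; Nate can still be any of H, N.

H, N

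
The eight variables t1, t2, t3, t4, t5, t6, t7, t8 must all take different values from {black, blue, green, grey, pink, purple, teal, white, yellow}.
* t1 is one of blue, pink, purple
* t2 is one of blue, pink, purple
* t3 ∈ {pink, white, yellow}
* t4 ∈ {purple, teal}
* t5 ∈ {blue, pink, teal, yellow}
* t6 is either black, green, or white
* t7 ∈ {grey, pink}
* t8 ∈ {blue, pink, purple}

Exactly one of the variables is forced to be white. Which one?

t3

t1, t2, t8 between them cover only {blue, pink, purple} — a naked triple. Remove those values from t3, t4, t5, t7.
That leaves t4 = teal. So t5 can't be teal.
t5 must be yellow (only option left). Strike yellow from t3.
So white goes to t3.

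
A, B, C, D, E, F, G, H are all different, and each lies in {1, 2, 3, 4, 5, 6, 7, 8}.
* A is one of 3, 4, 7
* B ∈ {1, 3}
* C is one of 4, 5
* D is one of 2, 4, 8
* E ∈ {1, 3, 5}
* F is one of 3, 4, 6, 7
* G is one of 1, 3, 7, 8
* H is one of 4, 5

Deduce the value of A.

The 8 variables together cover exactly {1, 2, 3, 4, 5, 6, 7, 8} — 8 values for 8 variables — and 2 appears only in D's list, so D = 2.
The 7 still-open variables draw from only 7 values {1, 3, 4, 5, 6, 7, 8}, so each is used; only F can be 6, hence F = 6.
Among the 6 still-open variables, 8 fits only G (and all 6 values in {1, 3, 4, 5, 7, 8} must be used), so G = 8.
The 5 still-open variables together cover exactly {1, 3, 4, 5, 7} — 5 values for 5 variables — and 7 appears only in A's list, so A = 7.

7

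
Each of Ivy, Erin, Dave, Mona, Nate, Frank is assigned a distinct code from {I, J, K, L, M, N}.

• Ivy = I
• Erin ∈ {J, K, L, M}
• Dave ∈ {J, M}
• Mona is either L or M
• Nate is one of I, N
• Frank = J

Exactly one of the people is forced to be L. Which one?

Mona

Ivy must be I (only option left). Eliminate I elsewhere: Nate.
That leaves Nate = N.
Frank has just one choice, so Frank = J. Strike J from Erin, Dave.
That leaves Dave = M. Eliminate M elsewhere: Erin, Mona.
So L goes to Mona.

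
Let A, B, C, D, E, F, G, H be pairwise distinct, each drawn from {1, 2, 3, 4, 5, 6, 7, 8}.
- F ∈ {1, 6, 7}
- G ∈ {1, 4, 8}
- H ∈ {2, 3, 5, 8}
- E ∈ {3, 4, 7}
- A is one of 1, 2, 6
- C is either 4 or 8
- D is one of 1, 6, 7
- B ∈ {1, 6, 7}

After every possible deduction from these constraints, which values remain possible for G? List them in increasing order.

4, 8

The 8 variables together cover exactly {1, 2, 3, 4, 5, 6, 7, 8} — 8 values for 8 variables — and 5 appears only in H's list, so H = 5.
The 7 still-open variables draw from only 7 values {1, 2, 3, 4, 6, 7, 8}, so each is used; only A can be 2, hence A = 2.
The 6 still-open variables together cover exactly {1, 3, 4, 6, 7, 8} — 6 values for 6 variables — and 3 appears only in E's list, so E = 3.
B, D, F share exactly the 3 values {1, 6, 7}; by pigeonhole those values go to them, so strike 1, 6, 7 from G.
No further eliminations apply; G can still be any of 4, 8.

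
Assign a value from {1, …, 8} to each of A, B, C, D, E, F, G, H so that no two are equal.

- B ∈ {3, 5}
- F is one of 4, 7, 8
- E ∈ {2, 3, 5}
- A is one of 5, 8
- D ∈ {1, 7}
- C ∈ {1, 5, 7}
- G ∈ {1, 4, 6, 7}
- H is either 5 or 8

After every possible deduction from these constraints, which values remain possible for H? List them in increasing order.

The 8 variables draw from only 8 values {1, 2, 3, 4, 5, 6, 7, 8}, so each is used; only E can be 2, hence E = 2.
The 7 still-open variables draw from only 7 values {1, 3, 4, 5, 6, 7, 8}, so each is used; only B can be 3, hence B = 3.
The 6 still-open variables together cover exactly {1, 4, 5, 6, 7, 8} — 6 values for 6 variables — and 6 appears only in G's list, so G = 6.
Among the 5 still-open variables, 4 fits only F (and all 5 values in {1, 4, 5, 7, 8} must be used), so F = 4.
A and H share exactly the 2 values {5, 8}; by pigeonhole those values go to them, so strike 5, 8 from C.
No further eliminations apply; H can still be any of 5, 8.

5, 8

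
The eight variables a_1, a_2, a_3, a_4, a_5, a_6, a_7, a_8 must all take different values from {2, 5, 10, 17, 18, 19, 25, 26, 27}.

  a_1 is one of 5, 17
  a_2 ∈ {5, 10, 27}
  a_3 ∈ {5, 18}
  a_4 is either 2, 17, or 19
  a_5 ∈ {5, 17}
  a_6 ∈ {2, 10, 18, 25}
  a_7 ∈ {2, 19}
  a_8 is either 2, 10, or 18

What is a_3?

The 8 variables draw from only 8 values {2, 5, 10, 17, 18, 19, 25, 27}, so each is used; only a_6 can be 25, hence a_6 = 25.
Among the 7 still-open variables, 27 fits only a_2 (and all 7 values in {2, 5, 10, 17, 18, 19, 27} must be used), so a_2 = 27.
The 6 still-open variables together cover exactly {2, 5, 10, 17, 18, 19} — 6 values for 6 variables — and 10 appears only in a_8's list, so a_8 = 10.
Among the 5 still-open variables, 18 fits only a_3 (and all 5 values in {2, 5, 17, 18, 19} must be used), so a_3 = 18.

18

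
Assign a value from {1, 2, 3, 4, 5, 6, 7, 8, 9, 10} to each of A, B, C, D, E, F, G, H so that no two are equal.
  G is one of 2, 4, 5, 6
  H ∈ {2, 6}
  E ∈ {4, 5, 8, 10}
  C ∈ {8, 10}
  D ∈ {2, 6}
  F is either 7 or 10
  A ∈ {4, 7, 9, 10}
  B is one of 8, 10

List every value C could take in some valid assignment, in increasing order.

The 8 variables draw from only 8 values {2, 4, 5, 6, 7, 8, 9, 10}, so each is used; only A can be 9, hence A = 9.
The 7 still-open variables together cover exactly {2, 4, 5, 6, 7, 8, 10} — 7 values for 7 variables — and 7 appears only in F's list, so F = 7.
B and C between them cover only {8, 10} — a naked pair. Remove those values from E.
D and H between them cover only {2, 6} — a naked pair. Remove those values from G.
No further eliminations apply; C can still be any of 8, 10.

8, 10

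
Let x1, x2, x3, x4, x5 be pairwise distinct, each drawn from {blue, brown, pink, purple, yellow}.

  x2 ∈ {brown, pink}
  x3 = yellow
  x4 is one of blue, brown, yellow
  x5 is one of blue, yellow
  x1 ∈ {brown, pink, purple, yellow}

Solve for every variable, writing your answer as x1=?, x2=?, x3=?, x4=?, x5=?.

x1=purple, x2=pink, x3=yellow, x4=brown, x5=blue

x3 must be yellow (only option left). Eliminate yellow elsewhere: x1, x4, x5.
x5 has just one choice, so x5 = blue. Remove blue from x4.
x4 must be brown (only option left). Remove brown from x1, x2.
x2's domain is down to {pink}, so x2 = pink. So x1 can't be pink.
x1's domain is down to {purple}, so x1 = purple.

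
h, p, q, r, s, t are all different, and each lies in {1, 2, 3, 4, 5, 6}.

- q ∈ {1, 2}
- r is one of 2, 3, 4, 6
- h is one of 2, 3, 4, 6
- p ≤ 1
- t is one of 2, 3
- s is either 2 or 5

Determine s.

p's domain is down to {1}, so p = 1. Strike 1 from q.
q must be 2 (only option left). Eliminate 2 elsewhere: h, r, s, t.
So s = 5.

5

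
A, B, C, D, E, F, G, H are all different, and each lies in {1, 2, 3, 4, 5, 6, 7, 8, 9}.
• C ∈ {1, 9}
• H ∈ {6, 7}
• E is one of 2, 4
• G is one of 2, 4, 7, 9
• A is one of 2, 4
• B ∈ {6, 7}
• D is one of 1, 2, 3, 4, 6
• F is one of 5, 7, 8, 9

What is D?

A and E between them cover only {2, 4} — a naked pair. Remove those values from D, G.
The 2 variables B and H are confined to {6, 7}, which locks those values in; drop them from D, F, G.
That leaves G = 9. Eliminate 9 elsewhere: C, F.
That leaves C = 1. Remove 1 from D.
So D = 3.

3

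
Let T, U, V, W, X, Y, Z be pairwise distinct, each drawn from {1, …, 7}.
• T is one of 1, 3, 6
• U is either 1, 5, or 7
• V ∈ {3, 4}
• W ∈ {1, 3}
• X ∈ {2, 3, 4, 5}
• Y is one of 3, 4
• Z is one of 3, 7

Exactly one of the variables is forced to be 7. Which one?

The 7 variables together cover exactly {1, 2, 3, 4, 5, 6, 7} — 7 values for 7 variables — and 2 appears only in X's list, so X = 2.
The 6 still-open variables draw from only 6 values {1, 3, 4, 5, 6, 7}, so each is used; only U can be 5, hence U = 5.
The 5 still-open variables together cover exactly {1, 3, 4, 6, 7} — 5 values for 5 variables — and 6 appears only in T's list, so T = 6.
Among the 4 still-open variables, 1 fits only W (and all 4 values in {1, 3, 4, 7} must be used), so W = 1.
Among the 3 still-open variables, 7 fits only Z (and all 3 values in {3, 4, 7} must be used), so Z = 7.

Z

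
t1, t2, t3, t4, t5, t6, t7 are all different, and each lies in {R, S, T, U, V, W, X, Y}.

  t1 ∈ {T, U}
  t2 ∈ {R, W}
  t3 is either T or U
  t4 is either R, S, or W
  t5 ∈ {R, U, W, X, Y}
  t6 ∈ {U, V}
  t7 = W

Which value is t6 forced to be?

t7 must be W (only option left). Remove W from t2, t4, t5.
That leaves t2 = R. So t4, t5 can't be R.
t4's domain is down to {S}, so t4 = S.
The 2 variables t1 and t3 are confined to {T, U}, which locks those values in; drop them from t5, t6.
So t6 = V.

V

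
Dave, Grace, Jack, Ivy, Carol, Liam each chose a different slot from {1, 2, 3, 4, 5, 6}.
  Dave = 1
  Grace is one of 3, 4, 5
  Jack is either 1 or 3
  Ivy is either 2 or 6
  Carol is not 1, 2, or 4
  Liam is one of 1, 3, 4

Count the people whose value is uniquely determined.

6

Dave must be 1 (only option left). Eliminate 1 elsewhere: Jack, Liam.
That leaves Jack = 3. Remove 3 from Grace, Carol, Liam.
Liam's domain is down to {4}, so Liam = 4. Eliminate 4 elsewhere: Grace.
Grace has just one choice, so Grace = 5. Eliminate 5 elsewhere: Carol.
Carol must be 6 (only option left). Remove 6 from Ivy.
Ivy's domain is down to {2}, so Ivy = 2.
Every person is fixed: Dave=1, Grace=5, Jack=3, Ivy=2, Carol=6, Liam=4. That makes 6.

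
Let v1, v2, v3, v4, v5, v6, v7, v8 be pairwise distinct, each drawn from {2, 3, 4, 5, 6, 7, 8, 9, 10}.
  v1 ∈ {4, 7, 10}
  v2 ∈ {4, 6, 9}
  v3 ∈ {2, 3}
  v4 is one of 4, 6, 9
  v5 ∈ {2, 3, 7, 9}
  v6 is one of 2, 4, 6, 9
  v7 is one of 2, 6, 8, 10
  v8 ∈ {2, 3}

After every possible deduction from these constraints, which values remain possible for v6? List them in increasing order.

4, 6, 9

Among the 8 variables, 8 fits only v7 (and all 8 values in {2, 3, 4, 6, 7, 8, 9, 10} must be used), so v7 = 8.
Among the 7 still-open variables, 10 fits only v1 (and all 7 values in {2, 3, 4, 6, 7, 9, 10} must be used), so v1 = 10.
The 6 still-open variables draw from only 6 values {2, 3, 4, 6, 7, 9}, so each is used; only v5 can be 7, hence v5 = 7.
v3 and v8 share exactly the 2 values {2, 3}; by pigeonhole those values go to them, so strike 2, 3 from v6.
No further eliminations apply; v6 can still be any of 4, 6, 9.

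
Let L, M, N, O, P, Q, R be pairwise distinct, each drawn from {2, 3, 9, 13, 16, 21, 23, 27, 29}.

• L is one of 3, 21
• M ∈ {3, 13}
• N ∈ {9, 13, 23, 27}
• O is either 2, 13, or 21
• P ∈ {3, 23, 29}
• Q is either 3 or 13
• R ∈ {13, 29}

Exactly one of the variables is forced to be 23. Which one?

M and Q share exactly the 2 values {3, 13}; by pigeonhole those values go to them, so strike 3, 13 from L, N, O, P, R.
L has just one choice, so L = 21. So O can't be 21.
That leaves O = 2.
R has just one choice, so R = 29. Strike 29 from P.
So 23 goes to P.

P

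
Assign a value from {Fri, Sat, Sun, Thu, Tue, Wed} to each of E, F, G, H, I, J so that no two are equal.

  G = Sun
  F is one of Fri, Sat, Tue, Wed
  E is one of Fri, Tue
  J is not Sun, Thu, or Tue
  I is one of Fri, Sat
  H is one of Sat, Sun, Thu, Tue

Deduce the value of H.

G's domain is down to {Sun}, so G = Sun. So H can't be Sun.
Among the 5 still-open variables, Thu fits only H (and all 5 values in {Fri, Sat, Thu, Tue, Wed} must be used), so H = Thu.

Thu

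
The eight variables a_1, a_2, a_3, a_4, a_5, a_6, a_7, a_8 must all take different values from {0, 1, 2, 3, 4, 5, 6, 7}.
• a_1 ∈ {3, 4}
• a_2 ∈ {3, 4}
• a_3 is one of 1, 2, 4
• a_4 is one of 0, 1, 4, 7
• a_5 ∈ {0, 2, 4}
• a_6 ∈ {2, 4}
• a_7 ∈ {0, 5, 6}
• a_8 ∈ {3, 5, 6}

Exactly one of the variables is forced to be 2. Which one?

a_6

Among the 8 variables, 7 fits only a_4 (and all 8 values in {0, 1, 2, 3, 4, 5, 6, 7} must be used), so a_4 = 7.
Among the 7 still-open variables, 1 fits only a_3 (and all 7 values in {0, 1, 2, 3, 4, 5, 6} must be used), so a_3 = 1.
The 2 variables a_1 and a_2 are confined to {3, 4}, which locks those values in; drop them from a_5, a_6, a_8.
So 2 goes to a_6.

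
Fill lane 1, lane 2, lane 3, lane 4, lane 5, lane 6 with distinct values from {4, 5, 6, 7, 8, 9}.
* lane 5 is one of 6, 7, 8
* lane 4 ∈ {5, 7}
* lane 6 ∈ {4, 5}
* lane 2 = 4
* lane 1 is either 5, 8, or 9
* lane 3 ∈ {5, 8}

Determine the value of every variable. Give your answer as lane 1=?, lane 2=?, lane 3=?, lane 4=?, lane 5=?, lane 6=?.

lane 1=9, lane 2=4, lane 3=8, lane 4=7, lane 5=6, lane 6=5

lane 2's domain is down to {4}, so lane 2 = 4. Strike 4 from lane 6.
That leaves lane 6 = 5. Remove 5 from lane 1, lane 3, lane 4.
That leaves lane 3 = 8. Eliminate 8 elsewhere: lane 1, lane 5.
lane 4's domain is down to {7}, so lane 4 = 7. Eliminate 7 elsewhere: lane 5.
lane 5 has just one choice, so lane 5 = 6.
lane 1's domain is down to {9}, so lane 1 = 9.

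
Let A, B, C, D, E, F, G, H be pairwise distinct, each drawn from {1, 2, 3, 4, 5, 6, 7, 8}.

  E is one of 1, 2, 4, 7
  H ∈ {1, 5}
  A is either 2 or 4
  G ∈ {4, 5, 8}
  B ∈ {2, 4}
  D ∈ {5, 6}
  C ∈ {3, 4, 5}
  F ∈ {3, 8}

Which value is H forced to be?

Among the 8 variables, 6 fits only D (and all 8 values in {1, 2, 3, 4, 5, 6, 7, 8} must be used), so D = 6.
Among the 7 still-open variables, 7 fits only E (and all 7 values in {1, 2, 3, 4, 5, 7, 8} must be used), so E = 7.
The 6 still-open variables together cover exactly {1, 2, 3, 4, 5, 8} — 6 values for 6 variables — and 1 appears only in H's list, so H = 1.

1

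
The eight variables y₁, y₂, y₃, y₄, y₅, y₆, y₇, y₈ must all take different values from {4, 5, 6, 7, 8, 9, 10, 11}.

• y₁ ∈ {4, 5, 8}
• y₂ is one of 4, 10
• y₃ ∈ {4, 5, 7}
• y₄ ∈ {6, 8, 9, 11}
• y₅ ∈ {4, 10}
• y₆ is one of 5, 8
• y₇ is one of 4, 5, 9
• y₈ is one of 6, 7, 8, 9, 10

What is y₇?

9

The 8 variables draw from only 8 values {4, 5, 6, 7, 8, 9, 10, 11}, so each is used; only y₄ can be 11, hence y₄ = 11.
The 7 still-open variables together cover exactly {4, 5, 6, 7, 8, 9, 10} — 7 values for 7 variables — and 6 appears only in y₈'s list, so y₈ = 6.
The 6 still-open variables draw from only 6 values {4, 5, 7, 8, 9, 10}, so each is used; only y₃ can be 7, hence y₃ = 7.
The 5 still-open variables together cover exactly {4, 5, 8, 9, 10} — 5 values for 5 variables — and 9 appears only in y₇'s list, so y₇ = 9.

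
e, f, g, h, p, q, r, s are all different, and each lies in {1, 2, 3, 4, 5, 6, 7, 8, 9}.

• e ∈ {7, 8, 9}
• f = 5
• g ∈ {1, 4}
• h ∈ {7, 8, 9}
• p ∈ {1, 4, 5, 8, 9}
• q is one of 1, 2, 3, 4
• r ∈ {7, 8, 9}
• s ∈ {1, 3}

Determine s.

f's domain is down to {5}, so f = 5. Strike 5 from p.
Among the 7 still-open variables, 2 fits only q (and all 7 values in {1, 2, 3, 4, 7, 8, 9} must be used), so q = 2.
Among the 6 still-open variables, 3 fits only s (and all 6 values in {1, 3, 4, 7, 8, 9} must be used), so s = 3.

3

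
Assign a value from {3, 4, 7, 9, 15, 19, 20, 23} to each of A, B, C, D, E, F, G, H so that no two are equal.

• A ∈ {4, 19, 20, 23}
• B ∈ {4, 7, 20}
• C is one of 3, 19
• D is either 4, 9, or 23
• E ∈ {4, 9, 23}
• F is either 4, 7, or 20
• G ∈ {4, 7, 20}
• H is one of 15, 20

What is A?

19

The 8 variables draw from only 8 values {3, 4, 7, 9, 15, 19, 20, 23}, so each is used; only C can be 3, hence C = 3.
The 7 still-open variables together cover exactly {4, 7, 9, 15, 19, 20, 23} — 7 values for 7 variables — and 15 appears only in H's list, so H = 15.
The 6 still-open variables together cover exactly {4, 7, 9, 19, 20, 23} — 6 values for 6 variables — and 19 appears only in A's list, so A = 19.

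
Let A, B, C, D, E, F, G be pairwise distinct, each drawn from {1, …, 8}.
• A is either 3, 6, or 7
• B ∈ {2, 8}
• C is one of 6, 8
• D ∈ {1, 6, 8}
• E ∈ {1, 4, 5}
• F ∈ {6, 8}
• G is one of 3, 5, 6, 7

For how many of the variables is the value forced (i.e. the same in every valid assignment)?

The 2 variables C and F are confined to {6, 8}, which locks those values in; drop them from A, B, D, G.
That leaves B = 2.
D's domain is down to {1}, so D = 1. So E can't be 1.
Determined: B=2, D=1. The other variables each still have more than one consistent value. That makes 2.

2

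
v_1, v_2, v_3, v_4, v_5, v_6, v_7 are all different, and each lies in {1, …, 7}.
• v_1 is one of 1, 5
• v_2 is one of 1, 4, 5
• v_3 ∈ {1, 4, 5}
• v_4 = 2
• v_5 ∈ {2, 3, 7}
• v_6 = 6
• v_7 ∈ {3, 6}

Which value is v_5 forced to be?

v_4's domain is down to {2}, so v_4 = 2. Strike 2 from v_5.
v_6 has just one choice, so v_6 = 6. So v_7 can't be 6.
v_7 has just one choice, so v_7 = 3. Strike 3 from v_5.
So v_5 = 7.

7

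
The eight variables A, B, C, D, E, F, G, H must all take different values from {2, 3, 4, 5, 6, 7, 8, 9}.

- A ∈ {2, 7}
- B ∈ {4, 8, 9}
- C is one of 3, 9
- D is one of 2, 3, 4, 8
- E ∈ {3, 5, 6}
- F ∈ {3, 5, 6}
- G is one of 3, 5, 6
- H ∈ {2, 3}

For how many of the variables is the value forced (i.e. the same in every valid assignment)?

3

The 8 variables draw from only 8 values {2, 3, 4, 5, 6, 7, 8, 9}, so each is used; only A can be 7, hence A = 7.
E, F, G share exactly the 3 values {3, 5, 6}; by pigeonhole those values go to them, so strike 3, 5, 6 from C, D, H.
C has just one choice, so C = 9. Eliminate 9 elsewhere: B.
H's domain is down to {2}, so H = 2. Remove 2 from D.
Determined: A=7, C=9, H=2. The other variables each still have more than one consistent value. That makes 3.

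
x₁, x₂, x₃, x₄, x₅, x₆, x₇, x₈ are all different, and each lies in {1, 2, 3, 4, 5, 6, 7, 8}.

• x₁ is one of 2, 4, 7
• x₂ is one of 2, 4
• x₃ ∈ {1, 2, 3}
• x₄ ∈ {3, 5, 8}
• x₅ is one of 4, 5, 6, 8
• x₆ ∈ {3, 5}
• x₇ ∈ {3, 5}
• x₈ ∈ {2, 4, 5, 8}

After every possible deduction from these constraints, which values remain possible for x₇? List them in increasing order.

3, 5

The 8 variables together cover exactly {1, 2, 3, 4, 5, 6, 7, 8} — 8 values for 8 variables — and 1 appears only in x₃'s list, so x₃ = 1.
Among the 7 still-open variables, 6 fits only x₅ (and all 7 values in {2, 3, 4, 5, 6, 7, 8} must be used), so x₅ = 6.
The 6 still-open variables draw from only 6 values {2, 3, 4, 5, 7, 8}, so each is used; only x₁ can be 7, hence x₁ = 7.
The 2 variables x₆ and x₇ are confined to {3, 5}, which locks those values in; drop them from x₄, x₈.
That leaves x₄ = 8. So x₈ can't be 8.
No further eliminations apply; x₇ can still be any of 3, 5.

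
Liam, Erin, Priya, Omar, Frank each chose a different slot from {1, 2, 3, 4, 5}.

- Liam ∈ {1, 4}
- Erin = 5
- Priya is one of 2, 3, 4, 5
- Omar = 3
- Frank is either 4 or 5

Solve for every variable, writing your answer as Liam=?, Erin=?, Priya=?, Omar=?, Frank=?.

Liam=1, Erin=5, Priya=2, Omar=3, Frank=4

Erin has just one choice, so Erin = 5. So Priya, Frank can't be 5.
That leaves Omar = 3. Strike 3 from Priya.
Frank has just one choice, so Frank = 4. Remove 4 from Liam, Priya.
Liam's domain is down to {1}, so Liam = 1.
Priya must be 2 (only option left).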